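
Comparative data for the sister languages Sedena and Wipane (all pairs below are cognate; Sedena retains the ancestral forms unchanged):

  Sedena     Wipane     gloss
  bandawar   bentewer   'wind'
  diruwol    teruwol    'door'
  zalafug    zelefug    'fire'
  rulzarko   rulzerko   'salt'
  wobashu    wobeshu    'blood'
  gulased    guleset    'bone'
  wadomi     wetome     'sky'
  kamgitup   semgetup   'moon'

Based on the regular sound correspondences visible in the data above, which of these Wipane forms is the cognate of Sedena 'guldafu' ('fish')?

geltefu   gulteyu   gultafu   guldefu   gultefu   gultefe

gultefu

bandawar ~ bentewer — Sedena d corresponds to Wipane t after a consonant, before a back vowel.
zalafug ~ zelefug — Sedena a corresponds to Wipane e after a consonant, before a labial obstruent.
Applying these to Sedena 'guldafu':
  guldafu → gultafu   (d→t after a consonant, before a back vowel)
  gultafu → gultefu   (a→e after a consonant, before a labial obstruent)
So the Wipane cognate is 'gultefu'.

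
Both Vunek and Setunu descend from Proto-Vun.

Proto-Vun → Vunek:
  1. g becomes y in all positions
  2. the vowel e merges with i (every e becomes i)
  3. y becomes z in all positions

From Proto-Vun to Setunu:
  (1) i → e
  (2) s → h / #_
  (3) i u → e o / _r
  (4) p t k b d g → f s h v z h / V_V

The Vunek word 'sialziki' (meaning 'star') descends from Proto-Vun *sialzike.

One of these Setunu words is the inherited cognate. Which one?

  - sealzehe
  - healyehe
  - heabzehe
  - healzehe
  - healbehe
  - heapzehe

healzehe

Setunu: *sialzike > sealzeke > healzeke > healzehe  (by vowel merger, debuccalisation, intervocalic lenition)
The other candidates each miss or misapply at least one Setunu change.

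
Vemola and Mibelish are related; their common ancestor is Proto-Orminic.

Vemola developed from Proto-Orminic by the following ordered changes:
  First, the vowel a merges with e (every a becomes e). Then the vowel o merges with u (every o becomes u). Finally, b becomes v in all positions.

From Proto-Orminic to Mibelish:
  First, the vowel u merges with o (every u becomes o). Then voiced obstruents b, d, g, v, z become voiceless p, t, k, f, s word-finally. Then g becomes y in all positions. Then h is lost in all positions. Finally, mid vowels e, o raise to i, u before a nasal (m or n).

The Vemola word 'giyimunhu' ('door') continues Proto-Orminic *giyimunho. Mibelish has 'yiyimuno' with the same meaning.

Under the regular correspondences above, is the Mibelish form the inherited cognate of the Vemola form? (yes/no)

yes

Derive the expected Mibelish reflex of *giyimunho:
Mibelish: *giyimunho > giyimonho > yiyimonho > yiyimono > yiyimuno  (by vowel merger, unconditioned shift, h-loss, pre-nasal raising)
Mibelish 'yiyimuno' matches the regular reflex exactly, so the pair is cognate.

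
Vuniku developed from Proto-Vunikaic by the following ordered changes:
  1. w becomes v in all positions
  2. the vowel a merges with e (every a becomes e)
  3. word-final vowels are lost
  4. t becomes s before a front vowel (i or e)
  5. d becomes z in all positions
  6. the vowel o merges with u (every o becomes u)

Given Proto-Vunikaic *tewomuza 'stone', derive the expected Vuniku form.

sevumuz

Vuniku: *tewomuza > tevomuza > tevomuze > tevomuz > sevomuz > sevumuz  (by unconditioned shift, vowel merger, apocope, palatalisation, vowel merger)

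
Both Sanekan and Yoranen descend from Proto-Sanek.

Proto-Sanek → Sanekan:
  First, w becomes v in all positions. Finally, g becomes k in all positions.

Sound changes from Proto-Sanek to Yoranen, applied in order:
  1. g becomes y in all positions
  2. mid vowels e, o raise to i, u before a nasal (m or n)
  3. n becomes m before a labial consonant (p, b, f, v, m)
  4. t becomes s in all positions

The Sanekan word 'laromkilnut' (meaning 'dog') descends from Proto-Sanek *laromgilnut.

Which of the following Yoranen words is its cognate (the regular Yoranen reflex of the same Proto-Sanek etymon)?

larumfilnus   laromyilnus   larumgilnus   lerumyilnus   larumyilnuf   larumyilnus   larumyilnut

larumyilnus

Yoranen: *laromgilnut > laromyilnut > larumyilnut > larumyilnus  (by unconditioned shift, pre-nasal raising, unconditioned shift)
The other candidates each miss or misapply at least one Yoranen change.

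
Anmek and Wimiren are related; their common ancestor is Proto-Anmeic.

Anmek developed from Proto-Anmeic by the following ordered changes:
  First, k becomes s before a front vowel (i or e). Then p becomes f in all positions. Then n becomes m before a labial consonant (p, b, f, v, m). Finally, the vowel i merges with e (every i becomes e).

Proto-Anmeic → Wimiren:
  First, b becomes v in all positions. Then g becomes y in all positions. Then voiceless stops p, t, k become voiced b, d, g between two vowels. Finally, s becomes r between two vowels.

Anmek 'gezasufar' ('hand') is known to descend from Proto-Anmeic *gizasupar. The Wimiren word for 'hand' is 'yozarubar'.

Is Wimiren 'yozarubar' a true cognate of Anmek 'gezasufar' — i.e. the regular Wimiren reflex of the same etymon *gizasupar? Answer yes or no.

Derive the expected Wimiren reflex of *gizasupar:
Wimiren: *gizasupar
  gizasupar (rule 1 does not apply)
  gizasupar → yizasupar   [unconditioned shift]
  yizasupar → yizasubar   [intervocalic voicing]
  yizasubar → yizarubar   [rhotacism]
  giving Wimiren yizarubar.
The regular Wimiren reflex would be 'yizarubar', but the attested form is 'yozarubar'. The correspondence is irregular, so they are not cognates (the Wimiren form has a different source).

no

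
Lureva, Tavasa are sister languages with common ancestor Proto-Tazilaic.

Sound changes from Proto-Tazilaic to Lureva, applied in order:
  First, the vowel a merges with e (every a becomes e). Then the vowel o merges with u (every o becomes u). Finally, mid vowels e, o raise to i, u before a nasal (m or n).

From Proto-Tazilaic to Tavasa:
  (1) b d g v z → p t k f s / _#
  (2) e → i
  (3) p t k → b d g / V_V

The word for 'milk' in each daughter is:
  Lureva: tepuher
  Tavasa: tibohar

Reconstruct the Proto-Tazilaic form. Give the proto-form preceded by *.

*tepohar

Position 2: Lureva has e, Tavasa has i. Taking the neighbouring segments as reconstructed: Lureva e could go back to *a or *e; Tavasa i could go back to *e or *i — the one source consistent with every daughter is *e.
Position 6: Lureva has e, Tavasa has a. Tavasa preserves a here (none of its changes turn any other segment into a), so the proto-segment is *a.
Verify the candidate proto-form against each daughter:
Lureva: *tepohar
  tepohar → tepoher   [vowel merger]
  tepoher → tepuher   [vowel merger]
  tepuher (rule 3 does not apply)
  giving Lureva tepuher.
Tavasa: *tepohar
  tepohar (rule 1 does not apply)
  tepohar → tipohar   [vowel merger]
  tipohar → tibohar   [intervocalic voicing]
  giving Tavasa tibohar.
No other proto-form is consistent with every reflex, so the reconstruction is *tepohar.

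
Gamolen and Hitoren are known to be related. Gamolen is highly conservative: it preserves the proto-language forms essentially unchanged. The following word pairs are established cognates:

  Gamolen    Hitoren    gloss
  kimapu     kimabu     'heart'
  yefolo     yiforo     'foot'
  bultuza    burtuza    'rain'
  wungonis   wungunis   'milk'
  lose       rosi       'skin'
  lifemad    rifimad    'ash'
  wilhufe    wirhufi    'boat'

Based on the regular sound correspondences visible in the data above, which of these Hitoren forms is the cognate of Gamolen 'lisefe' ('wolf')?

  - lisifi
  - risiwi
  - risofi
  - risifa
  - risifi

risifi

lifemad ~ rifimad — Gamolen l corresponds to Hitoren r word-initially before a front vowel.
yefolo ~ yiforo — Gamolen e corresponds to Hitoren i after a consonant, before a labial obstruent.
lose ~ rosi, wilhufe ~ wirhufi — Gamolen e corresponds to Hitoren i word-finally.
Applying these to Gamolen 'lisefe':
  lisefe → risefe   (l→r word-initially before a front vowel)
  risefe → risife   (e→i after a consonant, before a labial obstruent)
  risife → risifi   (e→i word-finally)
So the Hitoren cognate is 'risifi'.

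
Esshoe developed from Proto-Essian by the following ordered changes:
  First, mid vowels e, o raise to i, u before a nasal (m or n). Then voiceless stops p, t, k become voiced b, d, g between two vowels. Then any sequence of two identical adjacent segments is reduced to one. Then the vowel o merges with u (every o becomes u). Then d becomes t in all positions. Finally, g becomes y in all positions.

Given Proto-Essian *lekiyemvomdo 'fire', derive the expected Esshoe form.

leyiyimvumtu

Esshoe: *lekiyemvomdo > lekiyimvumdo > legiyimvumdo > legiyimvumdu > legiyimvumtu > leyiyimvumtu  (by pre-nasal raising, intervocalic voicing, vowel merger, unconditioned shift, unconditioned shift)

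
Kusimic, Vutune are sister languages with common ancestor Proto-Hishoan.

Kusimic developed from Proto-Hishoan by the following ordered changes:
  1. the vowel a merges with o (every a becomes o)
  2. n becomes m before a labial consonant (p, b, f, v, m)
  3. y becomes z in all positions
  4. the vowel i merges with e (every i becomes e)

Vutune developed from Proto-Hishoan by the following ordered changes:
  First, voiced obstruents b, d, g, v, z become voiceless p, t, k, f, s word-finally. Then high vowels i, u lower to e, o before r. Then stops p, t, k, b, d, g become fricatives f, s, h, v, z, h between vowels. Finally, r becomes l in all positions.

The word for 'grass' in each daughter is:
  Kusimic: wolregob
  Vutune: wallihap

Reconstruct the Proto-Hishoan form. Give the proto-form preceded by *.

*walrigab

Position 4: Kusimic has r, Vutune has l. Kusimic preserves r here (none of its changes turn any other segment into r), so the proto-segment is *r.
Position 5: Kusimic has e, Vutune has i. Vutune preserves i here (none of its changes turn any other segment into i), so the proto-segment is *i.
Verify the candidate proto-form against each daughter:
Kusimic: *walrigab > wolrigob > wolregob  (by vowel merger, vowel merger)
Vutune: *walrigab > walrigap > walrihap > wallihap  (by final devoicing, intervocalic lenition, unconditioned shift)
Only *walrigab yields all of Kusimic wolregob, Vutune wallihap.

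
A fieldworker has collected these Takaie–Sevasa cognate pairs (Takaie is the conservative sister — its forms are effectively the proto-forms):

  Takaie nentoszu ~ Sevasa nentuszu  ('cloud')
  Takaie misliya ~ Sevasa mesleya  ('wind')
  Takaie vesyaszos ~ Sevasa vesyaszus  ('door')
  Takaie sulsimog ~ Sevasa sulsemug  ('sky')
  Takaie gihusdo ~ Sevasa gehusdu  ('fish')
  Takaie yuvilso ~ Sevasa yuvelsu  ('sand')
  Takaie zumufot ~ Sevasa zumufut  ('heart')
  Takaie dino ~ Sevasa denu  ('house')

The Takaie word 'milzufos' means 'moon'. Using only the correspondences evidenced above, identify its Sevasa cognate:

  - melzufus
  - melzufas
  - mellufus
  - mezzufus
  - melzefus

misliya ~ mesleya, gihusdo ~ gehusdu — Takaie i corresponds to Sevasa e after a consonant, before a consonant other than r, m, n, p, b, f, v.
nentoszu ~ nentuszu, vesyaszos ~ vesyaszus — Takaie o corresponds to Sevasa u after a consonant, before a consonant other than r, m, n, p, b, f, v.
Applying these to Takaie 'milzufos':
  milzufos → melzufos   (i→e after a consonant, before a consonant other than r, m, n, p, b, f, v)
  melzufos → melzufus   (o→u after a consonant, before a consonant other than r, m, n, p, b, f, v)
So the Sevasa cognate is 'melzufus'.

melzufus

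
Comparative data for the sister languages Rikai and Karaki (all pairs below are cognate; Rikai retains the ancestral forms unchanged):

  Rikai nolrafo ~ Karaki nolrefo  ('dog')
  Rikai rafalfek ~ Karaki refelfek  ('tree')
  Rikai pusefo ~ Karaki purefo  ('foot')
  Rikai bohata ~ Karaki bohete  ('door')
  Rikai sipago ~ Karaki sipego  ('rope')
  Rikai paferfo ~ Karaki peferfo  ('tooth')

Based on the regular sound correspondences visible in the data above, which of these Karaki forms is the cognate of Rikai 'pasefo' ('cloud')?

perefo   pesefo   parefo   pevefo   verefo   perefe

perefo

rafalfek ~ refelfek, bohata ~ bohete — Rikai a corresponds to Karaki e after a consonant, before a consonant other than r, m, n, p, b, f, v.
pusefo ~ purefo — Rikai s corresponds to Karaki r between vowels (before a front vowel).
Applying these to Rikai 'pasefo':
  pasefo → pesefo   (a→e after a consonant, before a consonant other than r, m, n, p, b, f, v)
  pesefo → perefo   (s→r between vowels (before a front vowel))
So the Karaki cognate is 'perefo'.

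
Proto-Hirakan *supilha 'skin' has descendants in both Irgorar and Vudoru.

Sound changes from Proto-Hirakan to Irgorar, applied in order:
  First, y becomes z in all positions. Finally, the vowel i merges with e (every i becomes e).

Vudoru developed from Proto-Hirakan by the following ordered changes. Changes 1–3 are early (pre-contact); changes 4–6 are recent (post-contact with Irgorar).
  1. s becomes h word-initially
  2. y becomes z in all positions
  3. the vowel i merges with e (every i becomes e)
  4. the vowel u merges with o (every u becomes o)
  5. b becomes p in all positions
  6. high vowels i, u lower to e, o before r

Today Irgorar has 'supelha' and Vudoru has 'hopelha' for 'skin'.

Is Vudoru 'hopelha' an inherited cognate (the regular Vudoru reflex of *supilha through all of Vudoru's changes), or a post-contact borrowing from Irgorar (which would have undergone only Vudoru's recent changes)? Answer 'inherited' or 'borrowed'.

If inherited, *supilha would pass through all of Vudoru's changes:
Vudoru: *supilha > hupilha > hupelha > hopelha  (by debuccalisation, vowel merger, vowel merger)
If borrowed from Irgorar 'supelha' after the early changes, it would undergo only the recent ones:
  rule 4 (vowel merger): supelha → sopelha
  rule 5 (unconditioned shift): no change (sopelha)
  rule 6 (pre-rhotic lowering): no change (sopelha)
  ⇒ as a loan: sopelha
Vudoru 'hopelha' matches the inherited outcome exactly, so it is an inherited cognate, not a loan.

inherited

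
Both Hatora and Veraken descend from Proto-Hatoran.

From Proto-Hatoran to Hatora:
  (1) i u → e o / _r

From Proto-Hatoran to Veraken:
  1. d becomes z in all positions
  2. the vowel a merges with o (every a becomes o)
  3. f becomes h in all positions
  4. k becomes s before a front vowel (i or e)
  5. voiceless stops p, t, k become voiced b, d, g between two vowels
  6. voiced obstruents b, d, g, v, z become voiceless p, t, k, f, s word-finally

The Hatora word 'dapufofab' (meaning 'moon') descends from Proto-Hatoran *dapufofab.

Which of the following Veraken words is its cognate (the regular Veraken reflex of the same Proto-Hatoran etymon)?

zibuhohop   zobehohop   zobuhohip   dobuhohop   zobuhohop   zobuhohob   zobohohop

zobuhohop

Veraken: start from *dapufofab.
  rule 1 (unconditioned shift): dapufofab → zapufofab
  rule 2 (vowel merger): zapufofab → zopufofob
  rule 3 (unconditioned shift): zopufofob → zopuhohob
  rule 4: no change — zopuhohob
  rule 5 (intervocalic voicing): zopuhohob → zobuhohob
  rule 6 (final devoicing): zobuhohob → zobuhohop
  ⇒ Veraken zobuhohop
The other candidates each miss or misapply at least one Veraken change.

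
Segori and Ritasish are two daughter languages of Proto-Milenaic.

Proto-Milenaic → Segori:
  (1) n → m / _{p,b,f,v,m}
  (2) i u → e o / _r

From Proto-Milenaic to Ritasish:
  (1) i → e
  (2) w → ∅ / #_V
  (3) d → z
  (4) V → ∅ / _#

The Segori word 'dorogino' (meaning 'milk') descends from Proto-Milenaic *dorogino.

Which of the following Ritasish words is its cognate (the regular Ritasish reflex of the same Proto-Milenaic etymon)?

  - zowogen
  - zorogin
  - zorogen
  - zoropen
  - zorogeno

Ritasish: *dorogino > dorogeno > zorogeno > zorogen  (by vowel merger, unconditioned shift, apocope)

zorogen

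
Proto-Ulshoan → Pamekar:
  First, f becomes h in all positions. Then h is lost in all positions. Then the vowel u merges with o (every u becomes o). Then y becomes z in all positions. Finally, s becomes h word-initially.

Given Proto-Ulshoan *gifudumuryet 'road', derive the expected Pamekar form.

giodomorzet

Pamekar: *gifudumuryet > gihudumuryet > giudumuryet > giodomoryet > giodomorzet  (by unconditioned shift, h-loss, vowel merger, unconditioned shift)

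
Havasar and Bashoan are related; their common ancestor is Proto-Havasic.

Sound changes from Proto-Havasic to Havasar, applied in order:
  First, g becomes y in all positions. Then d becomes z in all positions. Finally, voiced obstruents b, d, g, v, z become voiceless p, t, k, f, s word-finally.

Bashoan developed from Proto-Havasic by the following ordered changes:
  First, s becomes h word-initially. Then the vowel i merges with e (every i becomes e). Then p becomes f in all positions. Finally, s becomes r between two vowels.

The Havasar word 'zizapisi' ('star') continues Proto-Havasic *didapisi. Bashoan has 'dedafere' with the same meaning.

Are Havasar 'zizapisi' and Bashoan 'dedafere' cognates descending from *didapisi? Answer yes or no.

yes

Derive the expected Bashoan reflex of *didapisi:
Bashoan: *didapisi
  didapisi (rule 1 does not apply)
  didapisi → dedapese   [vowel merger]
  dedapese → dedafese   [unconditioned shift]
  dedafese → dedafere   [rhotacism]
  giving Bashoan dedafere.
Bashoan 'dedafere' matches the regular reflex exactly, so the pair is cognate.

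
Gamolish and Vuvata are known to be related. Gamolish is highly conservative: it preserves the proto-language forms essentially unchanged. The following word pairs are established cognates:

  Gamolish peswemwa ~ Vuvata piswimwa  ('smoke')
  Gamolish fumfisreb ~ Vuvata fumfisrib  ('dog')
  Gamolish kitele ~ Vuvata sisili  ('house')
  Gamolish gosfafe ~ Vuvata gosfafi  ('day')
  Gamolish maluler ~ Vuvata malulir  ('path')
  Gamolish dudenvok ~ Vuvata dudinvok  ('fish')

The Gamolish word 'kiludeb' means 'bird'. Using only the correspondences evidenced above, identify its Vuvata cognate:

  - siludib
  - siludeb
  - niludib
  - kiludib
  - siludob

kitele ~ sisili — Gamolish k corresponds to Vuvata s word-initially before a front vowel.
fumfisreb ~ fumfisrib — Gamolish e corresponds to Vuvata i after a consonant, before a labial obstruent.
Applying these to Gamolish 'kiludeb':
  kiludeb → siludeb   (k→s word-initially before a front vowel)
  siludeb → siludib   (e→i after a consonant, before a labial obstruent)
So the Vuvata cognate is 'siludib'.

siludib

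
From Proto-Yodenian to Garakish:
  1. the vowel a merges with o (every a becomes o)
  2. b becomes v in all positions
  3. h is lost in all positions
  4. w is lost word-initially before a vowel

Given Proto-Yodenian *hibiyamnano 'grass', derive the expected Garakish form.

Garakish: *hibiyamnano
  hibiyamnano → hibiyomnono   [vowel merger]
  hibiyomnono → hiviyomnono   [unconditioned shift]
  hiviyomnono → iviyomnono   [h-loss]
  iviyomnono (rule 4 does not apply)
  giving Garakish iviyomnono.

iviyomnono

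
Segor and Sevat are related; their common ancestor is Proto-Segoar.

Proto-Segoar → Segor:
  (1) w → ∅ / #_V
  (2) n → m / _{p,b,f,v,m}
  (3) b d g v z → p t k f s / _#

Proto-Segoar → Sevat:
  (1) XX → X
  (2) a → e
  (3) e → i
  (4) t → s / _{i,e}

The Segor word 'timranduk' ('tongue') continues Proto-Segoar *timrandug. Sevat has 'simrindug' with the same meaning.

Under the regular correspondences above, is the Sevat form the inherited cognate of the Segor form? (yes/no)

Derive the expected Sevat reflex of *timrandug:
Sevat: start from *timrandug.
  rule 1: no change — timrandug
  rule 2 (vowel merger): timrandug → timrendug
  rule 3 (vowel merger): timrendug → timrindug
  rule 4 (palatalisation): timrindug → simrindug
  ⇒ Sevat simrindug
Sevat 'simrindug' matches the regular reflex exactly, so the pair is cognate.

yes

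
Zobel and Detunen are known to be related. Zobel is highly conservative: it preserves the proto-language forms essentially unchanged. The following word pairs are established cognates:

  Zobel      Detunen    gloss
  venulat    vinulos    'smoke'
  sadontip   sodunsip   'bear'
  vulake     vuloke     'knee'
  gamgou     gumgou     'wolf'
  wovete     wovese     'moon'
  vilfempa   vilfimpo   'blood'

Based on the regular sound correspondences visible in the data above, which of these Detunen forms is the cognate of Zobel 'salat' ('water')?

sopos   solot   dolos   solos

venulat ~ vinulos, sadontip ~ sodunsip — Zobel a corresponds to Detunen o after a consonant, before a consonant other than r, m, n, p, b, f, v.
venulat ~ vinulos — Zobel t corresponds to Detunen s word-finally.
Applying these to Zobel 'salat':
  salat → solat   (a→o after a consonant, before a consonant other than r, m, n, p, b, f, v)
  solat → solot   (a→o after a consonant, before a consonant other than r, m, n, p, b, f, v)
  solot → solos   (t→s word-finally)
So the Detunen cognate is 'solos'.

solos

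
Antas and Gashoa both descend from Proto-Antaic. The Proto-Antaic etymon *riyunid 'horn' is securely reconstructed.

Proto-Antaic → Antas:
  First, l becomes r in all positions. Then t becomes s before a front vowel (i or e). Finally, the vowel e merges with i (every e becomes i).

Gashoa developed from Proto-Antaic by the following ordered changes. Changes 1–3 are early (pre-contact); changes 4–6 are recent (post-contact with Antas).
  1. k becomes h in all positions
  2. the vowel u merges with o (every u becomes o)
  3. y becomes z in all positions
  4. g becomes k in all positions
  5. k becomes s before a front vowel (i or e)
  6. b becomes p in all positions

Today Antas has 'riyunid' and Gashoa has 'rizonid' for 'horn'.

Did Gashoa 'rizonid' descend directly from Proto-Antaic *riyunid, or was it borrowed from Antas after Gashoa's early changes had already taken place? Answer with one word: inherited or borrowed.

If inherited, *riyunid would pass through all of Gashoa's changes:
Gashoa: start from *riyunid.
  rule 1: no change — riyunid
  rule 2 (vowel merger): riyunid → riyonid
  rule 3 (unconditioned shift): riyonid → rizonid
  rule 4: no change — rizonid
  rule 5: no change — rizonid
  rule 6: no change — rizonid
  ⇒ Gashoa rizonid
If borrowed from Antas 'riyunid' after the early changes, it would undergo only the recent ones:
  rule 4 (unconditioned shift): no change (riyunid)
  rule 5 (palatalisation): no change (riyunid)
  rule 6 (unconditioned shift): no change (riyunid)
  ⇒ as a loan: riyunid
Gashoa 'rizonid' matches the inherited outcome exactly, so it is an inherited cognate, not a loan.

inherited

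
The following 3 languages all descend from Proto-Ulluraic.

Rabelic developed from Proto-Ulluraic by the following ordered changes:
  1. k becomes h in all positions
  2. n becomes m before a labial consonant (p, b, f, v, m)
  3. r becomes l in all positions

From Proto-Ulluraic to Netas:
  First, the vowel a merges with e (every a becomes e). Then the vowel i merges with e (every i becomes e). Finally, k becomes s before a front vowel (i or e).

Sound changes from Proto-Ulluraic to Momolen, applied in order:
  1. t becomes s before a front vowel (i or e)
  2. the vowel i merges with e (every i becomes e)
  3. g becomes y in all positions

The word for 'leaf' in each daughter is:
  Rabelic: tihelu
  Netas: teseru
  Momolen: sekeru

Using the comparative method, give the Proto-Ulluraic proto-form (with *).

Position 2: Rabelic has i, Netas has e, Momolen has e. Rabelic preserves i here (none of its changes turn any other segment into i), so the proto-segment is *i.
Position 1: Rabelic has t, Netas has t, Momolen has s. Rabelic preserves t here (none of its changes turn any other segment into t), so the proto-segment is *t.
Position 3: Rabelic has h, Netas has s, Momolen has k. Momolen preserves k here (none of its changes turn any other segment into k), so the proto-segment is *k.
Verify the candidate proto-form against each daughter:
Rabelic: start from *tikeru.
  rule 1 (unconditioned shift): tikeru → tiheru
  rule 2: no change — tiheru
  rule 3 (unconditioned shift): tiheru → tihelu
  ⇒ Rabelic tihelu
Netas: *tikeru
  tikeru (rule 1 does not apply)
  tikeru → tekeru   [vowel merger]
  tekeru → teseru   [palatalisation]
  giving Netas teseru.
Momolen: *tikeru > sikeru > sekeru  (by palatalisation, vowel merger)
*tikeru is the unique common source.

*tikeru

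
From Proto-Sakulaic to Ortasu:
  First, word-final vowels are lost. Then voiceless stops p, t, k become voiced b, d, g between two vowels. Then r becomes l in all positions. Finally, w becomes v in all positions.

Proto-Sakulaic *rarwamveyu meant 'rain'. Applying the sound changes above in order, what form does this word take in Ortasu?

lalvamvey

Ortasu: *rarwamveyu > rarwamvey > lalwamvey > lalvamvey  (by apocope, unconditioned shift, unconditioned shift)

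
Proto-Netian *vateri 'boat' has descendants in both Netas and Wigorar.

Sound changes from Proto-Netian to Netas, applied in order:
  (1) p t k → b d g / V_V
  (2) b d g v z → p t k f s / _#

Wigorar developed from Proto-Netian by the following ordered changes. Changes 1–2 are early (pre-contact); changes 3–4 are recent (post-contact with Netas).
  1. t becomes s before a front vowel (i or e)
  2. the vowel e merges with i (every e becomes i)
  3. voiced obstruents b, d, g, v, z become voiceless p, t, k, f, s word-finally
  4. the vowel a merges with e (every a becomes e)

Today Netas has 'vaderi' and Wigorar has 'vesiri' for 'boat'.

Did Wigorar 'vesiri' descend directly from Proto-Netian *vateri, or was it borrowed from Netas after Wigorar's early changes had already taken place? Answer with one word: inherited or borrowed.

inherited

If inherited, *vateri would pass through all of Wigorar's changes:
Wigorar: *vateri
  vateri → vaseri   [palatalisation]
  vaseri → vasiri   [vowel merger]
  vasiri (rule 3 does not apply)
  vasiri → vesiri   [vowel merger]
  giving Wigorar vesiri.
If borrowed from Netas 'vaderi' after the early changes, it would undergo only the recent ones:
  rule 3 (final devoicing): no change (vaderi)
  rule 4 (vowel merger): vaderi → vederi
  ⇒ as a loan: vederi
Wigorar 'vesiri' matches the inherited outcome exactly, so it is an inherited cognate, not a loan.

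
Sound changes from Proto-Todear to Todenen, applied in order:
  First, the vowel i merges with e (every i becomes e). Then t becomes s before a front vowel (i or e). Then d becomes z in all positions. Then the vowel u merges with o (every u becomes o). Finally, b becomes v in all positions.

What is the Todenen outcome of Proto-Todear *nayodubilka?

nayozovelka

Todenen: start from *nayodubilka.
  rule 1 (vowel merger): nayodubilka → nayodubelka
  rule 2: no change — nayodubelka
  rule 3 (unconditioned shift): nayodubelka → nayozubelka
  rule 4 (vowel merger): nayozubelka → nayozobelka
  rule 5 (unconditioned shift): nayozobelka → nayozovelka
  ⇒ Todenen nayozovelka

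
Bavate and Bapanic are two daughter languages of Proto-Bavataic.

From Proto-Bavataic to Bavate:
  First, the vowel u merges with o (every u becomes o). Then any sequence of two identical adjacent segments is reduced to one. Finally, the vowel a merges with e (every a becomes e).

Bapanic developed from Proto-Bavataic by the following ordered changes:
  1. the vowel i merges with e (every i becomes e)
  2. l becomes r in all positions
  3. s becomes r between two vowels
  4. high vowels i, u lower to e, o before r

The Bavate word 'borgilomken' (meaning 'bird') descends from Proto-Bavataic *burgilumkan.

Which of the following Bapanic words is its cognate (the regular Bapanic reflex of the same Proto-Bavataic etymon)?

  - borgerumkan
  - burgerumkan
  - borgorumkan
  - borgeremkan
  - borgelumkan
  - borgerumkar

Bapanic: *burgilumkan > burgelumkan > burgerumkan > borgerumkan  (by vowel merger, unconditioned shift, pre-rhotic lowering)
Only 'borgerumkan' matches the regular Bapanic development of *burgilumkan.

borgerumkan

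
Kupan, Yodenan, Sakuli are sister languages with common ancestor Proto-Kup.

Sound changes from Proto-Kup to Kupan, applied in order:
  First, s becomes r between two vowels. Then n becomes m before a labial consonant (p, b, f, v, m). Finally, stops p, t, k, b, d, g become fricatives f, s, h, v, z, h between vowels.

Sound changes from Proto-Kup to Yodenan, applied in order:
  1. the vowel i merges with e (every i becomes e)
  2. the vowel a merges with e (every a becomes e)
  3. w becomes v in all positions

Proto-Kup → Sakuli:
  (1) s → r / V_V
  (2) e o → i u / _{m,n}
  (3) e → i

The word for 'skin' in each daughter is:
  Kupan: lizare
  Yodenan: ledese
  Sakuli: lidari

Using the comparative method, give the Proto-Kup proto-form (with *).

*lidase

Position 6: Kupan has e, Yodenan has e, Sakuli has i. Kupan preserves e here (none of its changes turn any other segment into e), so the proto-segment is *e.
Position 5: Kupan has r, Yodenan has s, Sakuli has r. Yodenan preserves s here (none of its changes turn any other segment into s), so the proto-segment is *s.
This points to *lidase. Verify forward in each daughter:
Kupan: *lidase
  lidase → lidare   [rhotacism]
  lidare (rule 2 does not apply)
  lidare → lizare   [intervocalic lenition]
  giving Kupan lizare.
Yodenan: *lidase
  lidase → ledase   [vowel merger]
  ledase → ledese   [vowel merger]
  ledese (rule 3 does not apply)
  giving Yodenan ledese.
Sakuli: *lidase
  lidase → lidare   [rhotacism]
  lidare (rule 2 does not apply)
  lidare → lidari   [vowel merger]
  giving Sakuli lidari.
*lidase is the unique common source.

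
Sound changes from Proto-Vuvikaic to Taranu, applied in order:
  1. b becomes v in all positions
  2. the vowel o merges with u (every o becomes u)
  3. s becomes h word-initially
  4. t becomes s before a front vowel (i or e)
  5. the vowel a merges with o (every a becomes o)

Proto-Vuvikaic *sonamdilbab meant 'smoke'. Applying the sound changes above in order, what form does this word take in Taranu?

Taranu: *sonamdilbab
  sonamdilbab → sonamdilvav   [unconditioned shift]
  sonamdilvav → sunamdilvav   [vowel merger]
  sunamdilvav → hunamdilvav   [debuccalisation]
  hunamdilvav (rule 4 does not apply)
  hunamdilvav → hunomdilvov   [vowel merger]
  giving Taranu hunomdilvov.

hunomdilvov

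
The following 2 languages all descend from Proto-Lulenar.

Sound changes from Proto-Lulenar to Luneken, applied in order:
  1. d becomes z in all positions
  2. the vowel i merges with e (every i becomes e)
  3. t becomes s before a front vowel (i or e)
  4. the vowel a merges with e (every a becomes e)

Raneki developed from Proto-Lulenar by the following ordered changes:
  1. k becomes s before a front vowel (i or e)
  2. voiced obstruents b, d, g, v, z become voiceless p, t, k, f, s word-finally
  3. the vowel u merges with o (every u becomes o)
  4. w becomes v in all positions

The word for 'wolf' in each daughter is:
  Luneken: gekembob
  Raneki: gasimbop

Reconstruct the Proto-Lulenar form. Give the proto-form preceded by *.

Position 4: Luneken has e, Raneki has i. Raneki preserves i here (none of its changes turn any other segment into i), so the proto-segment is *i.
Position 8: Luneken has b, Raneki has p. Luneken preserves b here (none of its changes turn any other segment into b), so the proto-segment is *b.
Verify the candidate proto-form against each daughter:
Luneken: *gakimbob
  gakimbob (rule 1 does not apply)
  gakimbob → gakembob   [vowel merger]
  gakembob (rule 3 does not apply)
  gakembob → gekembob   [vowel merger]
  giving Luneken gekembob.
Raneki: start from *gakimbob.
  rule 1 (palatalisation): gakimbob → gasimbob
  rule 2 (final devoicing): gasimbob → gasimbop
  rule 3: no change — gasimbop
  rule 4: no change — gasimbop
  ⇒ Raneki gasimbop
No other proto-form is consistent with every reflex, so the reconstruction is *gakimbob.

*gakimbob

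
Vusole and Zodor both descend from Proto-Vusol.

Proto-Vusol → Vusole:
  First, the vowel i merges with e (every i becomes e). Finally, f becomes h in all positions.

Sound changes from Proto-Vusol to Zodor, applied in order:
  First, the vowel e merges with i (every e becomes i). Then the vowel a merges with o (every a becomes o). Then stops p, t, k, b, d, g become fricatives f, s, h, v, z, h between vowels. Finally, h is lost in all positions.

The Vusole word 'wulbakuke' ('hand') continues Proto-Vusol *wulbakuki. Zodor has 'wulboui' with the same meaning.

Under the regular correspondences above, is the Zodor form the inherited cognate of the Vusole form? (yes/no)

Derive the expected Zodor reflex of *wulbakuki:
Zodor: start from *wulbakuki.
  rule 1: no change — wulbakuki
  rule 2 (vowel merger): wulbakuki → wulbokuki
  rule 3 (intervocalic lenition): wulbokuki → wulbohuhi
  rule 4 (h-loss): wulbohuhi → wulboui
  ⇒ Zodor wulboui
Zodor 'wulboui' matches the regular reflex exactly, so the pair is cognate.

yes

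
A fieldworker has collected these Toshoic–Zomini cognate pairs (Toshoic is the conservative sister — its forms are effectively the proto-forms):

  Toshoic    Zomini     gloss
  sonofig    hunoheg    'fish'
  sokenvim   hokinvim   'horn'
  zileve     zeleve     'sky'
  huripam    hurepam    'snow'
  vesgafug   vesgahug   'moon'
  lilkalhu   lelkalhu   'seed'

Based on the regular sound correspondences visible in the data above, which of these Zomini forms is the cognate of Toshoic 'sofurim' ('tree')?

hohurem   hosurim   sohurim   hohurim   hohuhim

sonofig ~ hunoheg, sokenvim ~ hokinvim — Toshoic s corresponds to Zomini h word-initially before a back vowel.
vesgafug ~ vesgahug — Toshoic f corresponds to Zomini h between vowels (before a back vowel).
Applying these to Toshoic 'sofurim':
  sofurim → hofurim   (s→h word-initially before a back vowel)
  hofurim → hohurim   (f→h between vowels (before a back vowel))
So the Zomini cognate is 'hohurim'.

hohurim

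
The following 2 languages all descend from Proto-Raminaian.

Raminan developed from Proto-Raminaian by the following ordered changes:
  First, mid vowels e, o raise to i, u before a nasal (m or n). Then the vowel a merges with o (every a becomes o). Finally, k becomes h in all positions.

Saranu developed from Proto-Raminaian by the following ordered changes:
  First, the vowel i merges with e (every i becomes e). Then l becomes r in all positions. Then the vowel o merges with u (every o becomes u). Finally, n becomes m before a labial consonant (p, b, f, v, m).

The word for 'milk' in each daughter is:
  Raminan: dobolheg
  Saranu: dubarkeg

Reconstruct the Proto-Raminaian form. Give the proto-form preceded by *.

*dobalkeg

Position 2: Raminan has o, Saranu has u. Taking the neighbouring segments as reconstructed: Raminan o could go back to *a or *o; Saranu u could go back to *o or *u — the one source consistent with every daughter is *o.
Position 4: Raminan has o, Saranu has a. Saranu preserves a here (none of its changes turn any other segment into a), so the proto-segment is *a.
Position 6: Raminan has h, Saranu has k. Saranu preserves k here (none of its changes turn any other segment into k), so the proto-segment is *k.
This points to *dobalkeg. Verify forward in each daughter:
Raminan: start from *dobalkeg.
  rule 1: no change — dobalkeg
  rule 2 (vowel merger): dobalkeg → dobolkeg
  rule 3 (unconditioned shift): dobolkeg → dobolheg
  ⇒ Raminan dobolheg
Saranu: *dobalkeg > dobarkeg > dubarkeg  (by unconditioned shift, vowel merger)
Only *dobalkeg yields all of Raminan dobolheg, Saranu dubarkeg.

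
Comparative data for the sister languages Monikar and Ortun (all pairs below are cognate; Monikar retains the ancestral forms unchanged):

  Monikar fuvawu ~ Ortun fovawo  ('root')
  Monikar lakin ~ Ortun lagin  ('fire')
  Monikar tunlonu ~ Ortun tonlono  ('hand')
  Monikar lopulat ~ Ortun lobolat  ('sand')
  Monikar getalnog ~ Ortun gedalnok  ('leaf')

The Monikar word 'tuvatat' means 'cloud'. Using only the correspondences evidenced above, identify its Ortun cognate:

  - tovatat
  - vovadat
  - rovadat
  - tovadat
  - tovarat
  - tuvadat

fuvawu ~ fovawo — Monikar u corresponds to Ortun o after a consonant, before a labial obstruent.
getalnog ~ gedalnok — Monikar t corresponds to Ortun d between vowels (before a back vowel).
Applying these to Monikar 'tuvatat':
  tuvatat → tovatat   (u→o after a consonant, before a labial obstruent)
  tovatat → tovadat   (t→d between vowels (before a back vowel))
So the Ortun cognate is 'tovadat'.

tovadat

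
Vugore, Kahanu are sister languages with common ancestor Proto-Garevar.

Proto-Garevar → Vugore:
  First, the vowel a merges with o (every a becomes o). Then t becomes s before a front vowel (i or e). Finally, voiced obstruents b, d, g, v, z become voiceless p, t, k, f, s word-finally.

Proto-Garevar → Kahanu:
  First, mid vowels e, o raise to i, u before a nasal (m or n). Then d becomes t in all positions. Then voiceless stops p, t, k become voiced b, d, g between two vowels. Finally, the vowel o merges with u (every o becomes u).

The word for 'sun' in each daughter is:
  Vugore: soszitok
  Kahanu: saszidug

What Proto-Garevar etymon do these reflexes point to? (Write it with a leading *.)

*saszitog

Position 6: Vugore has t, Kahanu has d. Taking the neighbouring segments as reconstructed: Vugore t can only go back to *t; Kahanu d could go back to *t or *d — the one source consistent with every daughter is *t.
Position 2: Vugore has o, Kahanu has a. Kahanu preserves a here (none of its changes turn any other segment into a), so the proto-segment is *a.
Position 8: Vugore has k, Kahanu has g. Taking the neighbouring segments as reconstructed: Vugore k could go back to *k or *g; Kahanu g can only go back to *g — the one source consistent with every daughter is *g.
This points to *saszitog. Verify forward in each daughter:
Vugore: *saszitog
  saszitog → soszitog   [vowel merger]
  soszitog (rule 2 does not apply)
  soszitog → soszitok   [final devoicing]
  giving Vugore soszitok.
Kahanu: *saszitog > saszidog > saszidug  (by intervocalic voicing, vowel merger)
*saszitog is the unique common source.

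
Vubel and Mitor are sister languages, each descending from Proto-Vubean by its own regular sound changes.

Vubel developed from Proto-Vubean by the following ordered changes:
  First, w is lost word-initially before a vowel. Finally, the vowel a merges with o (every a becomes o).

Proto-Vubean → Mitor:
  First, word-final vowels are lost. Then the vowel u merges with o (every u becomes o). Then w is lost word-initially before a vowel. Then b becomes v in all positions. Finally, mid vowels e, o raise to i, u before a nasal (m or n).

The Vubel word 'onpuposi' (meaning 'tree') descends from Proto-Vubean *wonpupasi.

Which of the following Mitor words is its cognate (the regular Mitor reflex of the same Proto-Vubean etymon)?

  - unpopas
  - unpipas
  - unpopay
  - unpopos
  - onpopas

Mitor: *wonpupasi > wonpupas > wonpopas > onpopas > unpopas  (by apocope, vowel merger, glide loss, pre-nasal raising)
Among the options, 'unpopas' alone shows every Mitor change applied in order.

unpopas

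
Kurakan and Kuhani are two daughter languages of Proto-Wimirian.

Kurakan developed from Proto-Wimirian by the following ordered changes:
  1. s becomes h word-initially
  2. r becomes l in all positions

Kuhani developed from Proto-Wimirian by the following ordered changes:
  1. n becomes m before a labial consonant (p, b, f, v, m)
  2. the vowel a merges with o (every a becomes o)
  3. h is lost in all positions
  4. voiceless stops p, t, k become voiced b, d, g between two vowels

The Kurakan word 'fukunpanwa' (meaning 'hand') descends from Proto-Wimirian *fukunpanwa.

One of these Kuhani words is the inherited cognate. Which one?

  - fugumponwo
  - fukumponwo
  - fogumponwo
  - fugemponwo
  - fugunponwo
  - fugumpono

Kuhani: *fukunpanwa
  fukunpanwa → fukumpanwa   [nasal place assimilation]
  fukumpanwa → fukumponwo   [vowel merger]
  fukumponwo (rule 3 does not apply)
  fukumponwo → fugumponwo   [intervocalic voicing]
  giving Kuhani fugumponwo.
Among the options, 'fugumponwo' alone shows every Kuhani change applied in order.

fugumponwo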